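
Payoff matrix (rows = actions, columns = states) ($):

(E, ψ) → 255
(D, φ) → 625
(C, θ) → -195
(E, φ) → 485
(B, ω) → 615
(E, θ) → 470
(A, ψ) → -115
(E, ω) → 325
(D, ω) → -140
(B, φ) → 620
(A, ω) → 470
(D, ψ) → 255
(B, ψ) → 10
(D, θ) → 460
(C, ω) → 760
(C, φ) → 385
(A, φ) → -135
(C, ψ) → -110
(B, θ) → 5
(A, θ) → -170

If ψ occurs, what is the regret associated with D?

0

Best payoff under ψ is 255.
Regret = 255 − 255 = 0.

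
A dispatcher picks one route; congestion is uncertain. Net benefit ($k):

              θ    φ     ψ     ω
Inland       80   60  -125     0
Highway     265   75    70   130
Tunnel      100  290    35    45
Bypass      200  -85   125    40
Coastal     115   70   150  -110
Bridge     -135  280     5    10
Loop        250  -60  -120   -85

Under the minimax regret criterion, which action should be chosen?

Column bests: θ=265, φ=290, ψ=150, ω=130.
Inland regrets: 185, 230, 275, 130 → max 275
Highway regrets: 0, 215, 80, 0 → max 215
Tunnel regrets: 165, 0, 115, 85 → max 165
Bypass regrets: 65, 375, 25, 90 → max 375
Coastal regrets: 150, 220, 0, 240 → max 240
Bridge regrets: 400, 10, 145, 120 → max 400
Loop regrets: 15, 350, 270, 215 → max 350
Smallest max regret = 165 → Tunnel.

Tunnel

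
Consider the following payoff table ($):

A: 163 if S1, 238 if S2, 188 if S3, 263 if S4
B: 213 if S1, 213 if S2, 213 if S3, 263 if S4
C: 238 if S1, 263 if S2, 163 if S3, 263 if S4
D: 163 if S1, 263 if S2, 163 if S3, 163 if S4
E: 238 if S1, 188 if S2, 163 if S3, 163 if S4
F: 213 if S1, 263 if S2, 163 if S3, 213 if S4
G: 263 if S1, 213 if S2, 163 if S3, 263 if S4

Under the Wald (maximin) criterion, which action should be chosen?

B

Row minima: A=163, B=213, C=163, D=163, E=163, F=163, G=163
Best worst-case = 213 → B.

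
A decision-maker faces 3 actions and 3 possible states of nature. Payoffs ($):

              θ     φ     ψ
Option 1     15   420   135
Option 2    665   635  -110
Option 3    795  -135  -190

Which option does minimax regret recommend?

Option 2

Column bests: θ=795, φ=635, ψ=135.
Option 1 regrets: 780, 215, 0 → max 780
Option 2 regrets: 130, 0, 245 → max 245
Option 3 regrets: 0, 770, 325 → max 770
Smallest max regret = 245 → Option 2.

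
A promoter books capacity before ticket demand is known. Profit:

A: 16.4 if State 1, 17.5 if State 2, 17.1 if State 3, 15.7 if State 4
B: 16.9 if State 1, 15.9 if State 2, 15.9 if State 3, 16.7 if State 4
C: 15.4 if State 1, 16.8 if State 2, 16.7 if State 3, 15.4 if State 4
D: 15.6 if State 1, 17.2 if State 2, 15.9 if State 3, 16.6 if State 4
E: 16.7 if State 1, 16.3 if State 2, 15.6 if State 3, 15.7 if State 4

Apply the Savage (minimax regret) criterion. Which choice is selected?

A

Column bests: State 1=16.9, State 2=17.5, State 3=17.1, State 4=16.7.
A regrets: 0.5, 0.0, 0.0, 1.0 → max 1.0
B regrets: 0.0, 1.6, 1.2, 0.0 → max 1.6
C regrets: 1.5, 0.7, 0.4, 1.3 → max 1.5
D regrets: 1.3, 0.3, 1.2, 0.1 → max 1.3
E regrets: 0.2, 1.2, 1.5, 1.0 → max 1.5
Smallest max regret = 1.0 → A.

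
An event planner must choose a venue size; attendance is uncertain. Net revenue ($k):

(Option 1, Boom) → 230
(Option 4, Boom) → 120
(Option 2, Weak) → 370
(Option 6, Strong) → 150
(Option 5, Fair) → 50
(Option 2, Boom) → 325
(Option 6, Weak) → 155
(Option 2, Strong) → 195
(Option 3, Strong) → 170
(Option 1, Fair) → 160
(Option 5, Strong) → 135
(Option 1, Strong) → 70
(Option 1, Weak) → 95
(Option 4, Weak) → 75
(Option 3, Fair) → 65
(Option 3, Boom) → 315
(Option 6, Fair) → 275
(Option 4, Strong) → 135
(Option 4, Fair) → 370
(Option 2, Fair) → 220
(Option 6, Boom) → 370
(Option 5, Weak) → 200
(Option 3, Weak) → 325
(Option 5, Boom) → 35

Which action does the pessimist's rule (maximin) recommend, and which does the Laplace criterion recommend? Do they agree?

Row minima: Option 1=70, Option 2=195, Option 3=65, Option 4=75, Option 5=35, Option 6=150
Best worst-case = 195 → Option 2.
Row averages: Option 1=138.75, Option 2=277.5, Option 3=218.75, Option 4=175, Option 5=105, Option 6=237.5
Highest average = 277.5 → Option 2.

maximin → Option 2; laplace → Option 2 (agree)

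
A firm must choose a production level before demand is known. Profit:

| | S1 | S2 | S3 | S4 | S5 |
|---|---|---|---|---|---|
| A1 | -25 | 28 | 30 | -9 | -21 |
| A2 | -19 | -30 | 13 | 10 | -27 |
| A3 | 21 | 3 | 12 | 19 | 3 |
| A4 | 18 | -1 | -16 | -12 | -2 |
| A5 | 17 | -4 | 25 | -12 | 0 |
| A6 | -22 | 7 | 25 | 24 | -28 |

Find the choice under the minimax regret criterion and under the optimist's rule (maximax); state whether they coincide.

Column bests: S1=21, S2=28, S3=30, S4=24, S5=3.
A1 regrets: 46, 0, 0, 33, 24 → max 46
A2 regrets: 40, 58, 17, 14, 30 → max 58
A3 regrets: 0, 25, 18, 5, 0 → max 25
A4 regrets: 3, 29, 46, 36, 5 → max 46
A5 regrets: 4, 32, 5, 36, 3 → max 36
A6 regrets: 43, 21, 5, 0, 31 → max 43
Smallest max regret = 25 → A3.
Row maxima: A1=30, A2=13, A3=21, A4=18, A5=25, A6=25
Best best-case = 30 → A1.

minimax regret → A3; maximax → A1 (disagree)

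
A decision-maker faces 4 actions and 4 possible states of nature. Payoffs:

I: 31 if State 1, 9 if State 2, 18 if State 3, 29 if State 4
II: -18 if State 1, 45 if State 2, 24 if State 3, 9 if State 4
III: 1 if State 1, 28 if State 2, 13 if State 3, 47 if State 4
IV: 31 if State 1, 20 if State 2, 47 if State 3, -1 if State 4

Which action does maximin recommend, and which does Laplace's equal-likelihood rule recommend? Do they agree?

Row minima: I=9, II=-18, III=1, IV=-1
Best worst-case = 9 → I.
Row averages: I=21.75, II=15, III=22.25, IV=24.25
Highest average = 24.25 → IV.

maximin → I; laplace → IV (disagree)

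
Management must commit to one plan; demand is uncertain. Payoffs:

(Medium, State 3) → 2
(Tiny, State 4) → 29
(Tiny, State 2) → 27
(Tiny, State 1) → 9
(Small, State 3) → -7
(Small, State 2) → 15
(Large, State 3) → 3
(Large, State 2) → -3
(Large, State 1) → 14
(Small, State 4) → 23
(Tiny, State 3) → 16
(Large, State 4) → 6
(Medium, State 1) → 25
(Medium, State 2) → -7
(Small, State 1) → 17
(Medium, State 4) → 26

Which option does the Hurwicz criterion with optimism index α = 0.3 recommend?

Tiny: 0.3·29 + 0.7·9 = 15
Small: 0.3·23 + 0.7·(-7) = 2
Medium: 0.3·26 + 0.7·(-7) = 2.9
Large: 0.3·14 + 0.7·(-3) = 2.1
Highest Hurwicz score = 15 → Tiny.

Tiny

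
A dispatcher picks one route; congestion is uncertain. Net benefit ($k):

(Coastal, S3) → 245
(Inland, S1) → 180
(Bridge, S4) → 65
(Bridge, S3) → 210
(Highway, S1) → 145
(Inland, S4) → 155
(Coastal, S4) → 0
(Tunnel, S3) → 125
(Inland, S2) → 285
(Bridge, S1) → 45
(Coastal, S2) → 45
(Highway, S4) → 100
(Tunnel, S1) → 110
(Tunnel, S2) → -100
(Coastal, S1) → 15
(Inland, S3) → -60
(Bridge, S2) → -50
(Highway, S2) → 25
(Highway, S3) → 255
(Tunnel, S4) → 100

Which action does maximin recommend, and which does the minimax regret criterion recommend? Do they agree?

Row minima: Bridge=-50, Inland=-60, Tunnel=-100, Coastal=0, Highway=25
Best worst-case = 25 → Highway.
Column bests: S1=180, S2=285, S3=255, S4=155.
Bridge regrets: 135, 335, 45, 90 → max 335
Inland regrets: 0, 0, 315, 0 → max 315
Tunnel regrets: 70, 385, 130, 55 → max 385
Coastal regrets: 165, 240, 10, 155 → max 240
Highway regrets: 35, 260, 0, 55 → max 260
Smallest max regret = 240 → Coastal.

maximin → Highway; minimax regret → Coastal (disagree)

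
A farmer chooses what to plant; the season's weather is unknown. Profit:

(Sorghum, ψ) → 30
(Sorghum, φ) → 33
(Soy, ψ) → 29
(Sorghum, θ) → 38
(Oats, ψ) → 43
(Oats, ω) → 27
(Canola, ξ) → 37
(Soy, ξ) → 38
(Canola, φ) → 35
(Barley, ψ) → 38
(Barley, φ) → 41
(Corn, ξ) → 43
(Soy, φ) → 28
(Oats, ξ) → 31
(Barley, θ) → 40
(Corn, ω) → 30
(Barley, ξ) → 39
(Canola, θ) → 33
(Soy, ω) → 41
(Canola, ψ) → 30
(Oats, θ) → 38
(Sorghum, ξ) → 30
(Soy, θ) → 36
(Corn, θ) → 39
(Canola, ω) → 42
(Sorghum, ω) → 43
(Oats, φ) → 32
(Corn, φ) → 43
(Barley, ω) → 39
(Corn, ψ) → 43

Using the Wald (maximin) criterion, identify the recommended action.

Row minima: Barley=38, Oats=27, Canola=30, Corn=30, Sorghum=30, Soy=28
Best worst-case = 38 → Barley.

Barley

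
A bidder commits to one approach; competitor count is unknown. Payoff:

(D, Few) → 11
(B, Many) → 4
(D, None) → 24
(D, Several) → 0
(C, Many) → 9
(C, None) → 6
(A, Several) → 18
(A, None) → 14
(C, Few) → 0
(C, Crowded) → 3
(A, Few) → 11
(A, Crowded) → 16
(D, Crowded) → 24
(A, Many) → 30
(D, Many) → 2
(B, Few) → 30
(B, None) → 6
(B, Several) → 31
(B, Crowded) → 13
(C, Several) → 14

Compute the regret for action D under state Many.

28

Best payoff under Many is 30.
Regret = 30 − 2 = 28.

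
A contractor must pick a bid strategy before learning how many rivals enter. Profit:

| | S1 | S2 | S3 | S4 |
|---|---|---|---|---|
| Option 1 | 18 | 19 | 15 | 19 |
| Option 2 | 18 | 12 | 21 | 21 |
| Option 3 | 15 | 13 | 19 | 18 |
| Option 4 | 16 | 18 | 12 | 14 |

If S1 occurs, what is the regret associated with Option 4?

2

Best payoff under S1 is 18.
Regret = 18 − 16 = 2.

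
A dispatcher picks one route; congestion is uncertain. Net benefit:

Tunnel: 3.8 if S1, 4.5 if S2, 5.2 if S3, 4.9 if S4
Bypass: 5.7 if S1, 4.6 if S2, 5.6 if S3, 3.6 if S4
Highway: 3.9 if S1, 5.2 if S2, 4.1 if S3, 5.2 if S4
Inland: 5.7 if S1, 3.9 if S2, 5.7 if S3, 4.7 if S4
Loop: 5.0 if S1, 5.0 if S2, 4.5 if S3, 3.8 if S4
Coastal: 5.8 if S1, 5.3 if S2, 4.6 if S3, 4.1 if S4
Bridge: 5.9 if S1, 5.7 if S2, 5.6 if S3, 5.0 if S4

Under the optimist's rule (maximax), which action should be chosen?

Bridge

Row maxima: Tunnel=5.2, Bypass=5.7, Highway=5.2, Inland=5.7, Loop=5.0, Coastal=5.8, Bridge=5.9
Best best-case = 5.9 → Bridge.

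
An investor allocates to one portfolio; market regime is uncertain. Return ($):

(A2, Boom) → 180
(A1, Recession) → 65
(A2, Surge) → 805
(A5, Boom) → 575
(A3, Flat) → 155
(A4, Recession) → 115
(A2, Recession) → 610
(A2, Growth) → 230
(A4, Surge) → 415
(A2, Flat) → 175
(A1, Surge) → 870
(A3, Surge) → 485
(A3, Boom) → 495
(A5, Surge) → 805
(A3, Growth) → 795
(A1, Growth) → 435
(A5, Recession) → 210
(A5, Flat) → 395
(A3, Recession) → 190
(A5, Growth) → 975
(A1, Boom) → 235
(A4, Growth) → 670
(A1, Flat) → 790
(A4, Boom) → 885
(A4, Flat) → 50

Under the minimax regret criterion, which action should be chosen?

A5

Column bests: Recession=610, Flat=790, Growth=975, Boom=885, Surge=870.
A1 regrets: 545, 0, 540, 650, 0 → max 650
A2 regrets: 0, 615, 745, 705, 65 → max 745
A3 regrets: 420, 635, 180, 390, 385 → max 635
A4 regrets: 495, 740, 305, 0, 455 → max 740
A5 regrets: 400, 395, 0, 310, 65 → max 400
Smallest max regret = 400 → A5.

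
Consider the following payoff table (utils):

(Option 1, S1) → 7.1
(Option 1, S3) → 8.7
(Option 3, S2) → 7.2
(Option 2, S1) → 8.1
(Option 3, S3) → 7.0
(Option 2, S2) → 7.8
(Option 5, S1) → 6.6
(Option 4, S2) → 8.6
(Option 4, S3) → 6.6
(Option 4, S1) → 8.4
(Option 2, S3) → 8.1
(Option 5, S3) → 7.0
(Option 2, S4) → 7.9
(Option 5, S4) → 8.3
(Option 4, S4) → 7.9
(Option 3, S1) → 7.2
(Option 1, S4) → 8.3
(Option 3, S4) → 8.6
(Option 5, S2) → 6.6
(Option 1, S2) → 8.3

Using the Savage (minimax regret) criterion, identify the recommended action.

Column bests: S1=8.4, S2=8.6, S3=8.7, S4=8.6.
Option 1 regrets: 1.3, 0.3, 0.0, 0.3 → max 1.3
Option 2 regrets: 0.3, 0.8, 0.6, 0.7 → max 0.8
Option 3 regrets: 1.2, 1.4, 1.7, 0.0 → max 1.7
Option 4 regrets: 0.0, 0.0, 2.1, 0.7 → max 2.1
Option 5 regrets: 1.8, 2.0, 1.7, 0.3 → max 2.0
Smallest max regret = 0.8 → Option 2.

Option 2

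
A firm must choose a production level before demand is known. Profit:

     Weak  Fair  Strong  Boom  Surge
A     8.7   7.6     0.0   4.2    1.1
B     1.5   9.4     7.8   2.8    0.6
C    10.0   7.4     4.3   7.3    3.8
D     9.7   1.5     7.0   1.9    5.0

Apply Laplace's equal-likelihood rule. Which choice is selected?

Row averages: A=4.32, B=4.42, C=6.56, D=5.02
Highest average = 6.56 → C.

C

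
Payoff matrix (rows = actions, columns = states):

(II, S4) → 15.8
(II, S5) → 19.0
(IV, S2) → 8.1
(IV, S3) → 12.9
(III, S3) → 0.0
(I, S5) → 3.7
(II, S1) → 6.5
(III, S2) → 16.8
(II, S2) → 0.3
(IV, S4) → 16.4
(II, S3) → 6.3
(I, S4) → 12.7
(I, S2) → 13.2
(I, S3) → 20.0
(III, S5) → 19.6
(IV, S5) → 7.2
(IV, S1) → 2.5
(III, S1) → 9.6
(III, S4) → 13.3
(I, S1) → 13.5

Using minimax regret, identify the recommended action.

Column bests: S1=13.5, S2=16.8, S3=20.0, S4=16.4, S5=19.6.
I regrets: 0.0, 3.6, 0.0, 3.7, 15.9 → max 15.9
II regrets: 7.0, 16.5, 13.7, 0.6, 0.6 → max 16.5
III regrets: 3.9, 0.0, 20.0, 3.1, 0.0 → max 20.0
IV regrets: 11.0, 8.7, 7.1, 0.0, 12.4 → max 12.4
Smallest max regret = 12.4 → IV.

IV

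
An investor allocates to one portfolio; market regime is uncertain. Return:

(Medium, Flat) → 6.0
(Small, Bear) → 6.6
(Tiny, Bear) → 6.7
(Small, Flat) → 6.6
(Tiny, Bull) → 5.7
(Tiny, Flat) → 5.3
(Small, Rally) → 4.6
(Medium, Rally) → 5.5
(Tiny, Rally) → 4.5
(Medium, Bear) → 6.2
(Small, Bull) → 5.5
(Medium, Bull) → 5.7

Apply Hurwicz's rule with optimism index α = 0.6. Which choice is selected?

Tiny: 0.6·6.7 + 0.4·4.5 = 5.82
Small: 0.6·6.6 + 0.4·4.6 = 5.8
Medium: 0.6·6.2 + 0.4·5.5 = 5.92
Highest Hurwicz score = 5.92 → Medium.

Medium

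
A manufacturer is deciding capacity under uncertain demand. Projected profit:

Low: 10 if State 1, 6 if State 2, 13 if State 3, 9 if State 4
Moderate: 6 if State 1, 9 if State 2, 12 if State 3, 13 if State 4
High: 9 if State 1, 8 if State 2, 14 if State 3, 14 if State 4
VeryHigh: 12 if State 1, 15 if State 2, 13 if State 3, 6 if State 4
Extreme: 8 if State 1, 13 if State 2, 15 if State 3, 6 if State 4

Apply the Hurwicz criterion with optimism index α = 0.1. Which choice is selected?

Low: 0.1·13 + 0.9·6 = 6.7
Moderate: 0.1·13 + 0.9·6 = 6.7
High: 0.1·14 + 0.9·8 = 8.6
VeryHigh: 0.1·15 + 0.9·6 = 6.9
Extreme: 0.1·15 + 0.9·6 = 6.9
Highest Hurwicz score = 8.6 → High.

High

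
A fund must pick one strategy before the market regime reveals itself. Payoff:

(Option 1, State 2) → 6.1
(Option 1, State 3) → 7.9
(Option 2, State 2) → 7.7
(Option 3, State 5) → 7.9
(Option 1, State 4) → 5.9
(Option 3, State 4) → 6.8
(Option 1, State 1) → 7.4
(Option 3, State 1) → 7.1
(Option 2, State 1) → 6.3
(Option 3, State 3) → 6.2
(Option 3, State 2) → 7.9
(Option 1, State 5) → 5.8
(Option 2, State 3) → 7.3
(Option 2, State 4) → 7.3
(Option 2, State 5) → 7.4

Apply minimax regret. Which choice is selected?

Column bests: State 1=7.4, State 2=7.9, State 3=7.9, State 4=7.3, State 5=7.9.
Option 1 regrets: 0.0, 1.8, 0.0, 1.4, 2.1 → max 2.1
Option 2 regrets: 1.1, 0.2, 0.6, 0.0, 0.5 → max 1.1
Option 3 regrets: 0.3, 0.0, 1.7, 0.5, 0.0 → max 1.7
Smallest max regret = 1.1 → Option 2.

Option 2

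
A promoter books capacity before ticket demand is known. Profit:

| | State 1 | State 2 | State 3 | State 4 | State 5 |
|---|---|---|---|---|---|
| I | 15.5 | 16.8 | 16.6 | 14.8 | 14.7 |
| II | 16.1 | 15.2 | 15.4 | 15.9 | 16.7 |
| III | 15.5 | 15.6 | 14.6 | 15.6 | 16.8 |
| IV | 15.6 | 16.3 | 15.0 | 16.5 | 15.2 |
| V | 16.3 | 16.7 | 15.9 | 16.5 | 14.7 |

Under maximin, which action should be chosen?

II

Row minima: I=14.7, II=15.2, III=14.6, IV=15.0, V=14.7
Best worst-case = 15.2 → II.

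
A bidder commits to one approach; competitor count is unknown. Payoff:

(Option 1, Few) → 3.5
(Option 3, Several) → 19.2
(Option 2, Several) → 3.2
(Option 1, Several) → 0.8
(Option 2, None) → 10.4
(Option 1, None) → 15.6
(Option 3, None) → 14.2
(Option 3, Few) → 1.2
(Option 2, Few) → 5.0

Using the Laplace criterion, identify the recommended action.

Option 3

Row averages: Option 1=199/30, Option 2=6.2, Option 3=173/15
Highest average = 173/15 → Option 3.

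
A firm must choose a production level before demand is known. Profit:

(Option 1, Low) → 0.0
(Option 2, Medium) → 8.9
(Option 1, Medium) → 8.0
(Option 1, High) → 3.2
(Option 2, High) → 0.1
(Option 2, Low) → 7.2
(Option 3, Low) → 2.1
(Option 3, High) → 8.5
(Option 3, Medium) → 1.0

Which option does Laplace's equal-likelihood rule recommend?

Row averages: Option 1=56/15, Option 2=5.4, Option 3=58/15
Highest average = 5.4 → Option 2.

Option 2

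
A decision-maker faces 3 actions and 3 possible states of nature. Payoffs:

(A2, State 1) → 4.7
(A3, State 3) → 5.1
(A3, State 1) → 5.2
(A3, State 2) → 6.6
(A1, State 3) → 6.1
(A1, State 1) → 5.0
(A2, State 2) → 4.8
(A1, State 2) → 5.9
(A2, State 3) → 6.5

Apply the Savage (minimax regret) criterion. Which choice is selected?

A1

Column bests: State 1=5.2, State 2=6.6, State 3=6.5.
A1 regrets: 0.2, 0.7, 0.4 → max 0.7
A2 regrets: 0.5, 1.8, 0.0 → max 1.8
A3 regrets: 0.0, 0.0, 1.4 → max 1.4
Smallest max regret = 0.7 → A1.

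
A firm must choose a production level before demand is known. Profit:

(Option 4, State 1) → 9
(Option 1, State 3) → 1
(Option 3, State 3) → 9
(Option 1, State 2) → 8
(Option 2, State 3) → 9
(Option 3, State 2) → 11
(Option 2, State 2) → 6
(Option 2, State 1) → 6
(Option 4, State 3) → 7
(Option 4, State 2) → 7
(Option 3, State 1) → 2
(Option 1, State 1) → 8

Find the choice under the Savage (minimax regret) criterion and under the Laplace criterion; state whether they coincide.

Column bests: State 1=9, State 2=11, State 3=9.
Option 1 regrets: 1, 3, 8 → max 8
Option 2 regrets: 3, 5, 0 → max 5
Option 3 regrets: 7, 0, 0 → max 7
Option 4 regrets: 0, 4, 2 → max 4
Smallest max regret = 4 → Option 4.
Row averages: Option 1=17/3, Option 2=7, Option 3=22/3, Option 4=23/3
Highest average = 23/3 → Option 4.

minimax regret → Option 4; laplace → Option 4 (agree)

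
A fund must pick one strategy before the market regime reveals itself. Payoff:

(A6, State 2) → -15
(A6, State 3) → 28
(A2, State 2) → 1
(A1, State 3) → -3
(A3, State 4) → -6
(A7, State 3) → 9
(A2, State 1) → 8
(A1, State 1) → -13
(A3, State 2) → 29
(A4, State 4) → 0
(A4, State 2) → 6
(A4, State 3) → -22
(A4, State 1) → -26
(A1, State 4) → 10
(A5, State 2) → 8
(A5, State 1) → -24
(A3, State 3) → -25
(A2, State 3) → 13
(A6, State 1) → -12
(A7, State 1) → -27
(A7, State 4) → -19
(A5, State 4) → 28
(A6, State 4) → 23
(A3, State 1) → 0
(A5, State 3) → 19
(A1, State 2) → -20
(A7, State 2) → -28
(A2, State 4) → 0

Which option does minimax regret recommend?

A2

Column bests: State 1=8, State 2=29, State 3=28, State 4=28.
A1 regrets: 21, 49, 31, 18 → max 49
A2 regrets: 0, 28, 15, 28 → max 28
A3 regrets: 8, 0, 53, 34 → max 53
A4 regrets: 34, 23, 50, 28 → max 50
A5 regrets: 32, 21, 9, 0 → max 32
A6 regrets: 20, 44, 0, 5 → max 44
A7 regrets: 35, 57, 19, 47 → max 57
Smallest max regret = 28 → A2.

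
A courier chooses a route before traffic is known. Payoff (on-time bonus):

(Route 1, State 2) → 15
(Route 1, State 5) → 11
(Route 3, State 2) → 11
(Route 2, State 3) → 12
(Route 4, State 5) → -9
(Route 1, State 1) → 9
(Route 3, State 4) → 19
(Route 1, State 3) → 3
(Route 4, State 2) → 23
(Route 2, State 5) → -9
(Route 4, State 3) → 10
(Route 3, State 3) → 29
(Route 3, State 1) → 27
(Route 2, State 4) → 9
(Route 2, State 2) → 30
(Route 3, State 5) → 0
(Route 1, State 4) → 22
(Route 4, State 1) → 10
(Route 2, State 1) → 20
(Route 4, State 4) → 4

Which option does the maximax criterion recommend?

Row maxima: Route 1=22, Route 2=30, Route 3=29, Route 4=23
Best best-case = 30 → Route 2.

Route 2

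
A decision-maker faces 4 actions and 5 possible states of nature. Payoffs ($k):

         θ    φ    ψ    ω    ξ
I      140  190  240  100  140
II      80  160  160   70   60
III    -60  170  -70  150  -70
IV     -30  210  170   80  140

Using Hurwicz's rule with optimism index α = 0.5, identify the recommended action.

I

I: 0.5·240 + 0.5·100 = 170
II: 0.5·160 + 0.5·60 = 110
III: 0.5·170 + 0.5·(-70) = 50
IV: 0.5·210 + 0.5·(-30) = 90
Highest Hurwicz score = 170 → I.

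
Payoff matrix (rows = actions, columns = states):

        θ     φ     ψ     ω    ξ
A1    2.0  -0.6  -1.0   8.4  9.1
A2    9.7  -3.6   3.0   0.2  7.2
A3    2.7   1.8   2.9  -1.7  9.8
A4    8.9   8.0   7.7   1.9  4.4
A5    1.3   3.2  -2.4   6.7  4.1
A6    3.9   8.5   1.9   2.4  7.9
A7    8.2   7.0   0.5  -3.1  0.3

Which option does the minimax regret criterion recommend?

Column bests: θ=9.7, φ=8.5, ψ=7.7, ω=8.4, ξ=9.8.
A1 regrets: 7.7, 9.1, 8.7, 0.0, 0.7 → max 9.1
A2 regrets: 0.0, 12.1, 4.7, 8.2, 2.6 → max 12.1
A3 regrets: 7.0, 6.7, 4.8, 10.1, 0.0 → max 10.1
A4 regrets: 0.8, 0.5, 0.0, 6.5, 5.4 → max 6.5
A5 regrets: 8.4, 5.3, 10.1, 1.7, 5.7 → max 10.1
A6 regrets: 5.8, 0.0, 5.8, 6.0, 1.9 → max 6.0
A7 regrets: 1.5, 1.5, 7.2, 11.5, 9.5 → max 11.5
Smallest max regret = 6.0 → A6.

A6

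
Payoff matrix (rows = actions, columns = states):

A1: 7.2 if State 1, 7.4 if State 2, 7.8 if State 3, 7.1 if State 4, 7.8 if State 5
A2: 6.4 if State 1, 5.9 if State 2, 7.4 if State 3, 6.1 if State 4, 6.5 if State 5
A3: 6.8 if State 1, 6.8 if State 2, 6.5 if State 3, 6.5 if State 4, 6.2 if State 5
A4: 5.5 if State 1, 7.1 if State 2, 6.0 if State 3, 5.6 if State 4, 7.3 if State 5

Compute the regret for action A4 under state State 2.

Best payoff under State 2 is 7.4.
Regret = 7.4 − 7.1 = 0.3.

0.3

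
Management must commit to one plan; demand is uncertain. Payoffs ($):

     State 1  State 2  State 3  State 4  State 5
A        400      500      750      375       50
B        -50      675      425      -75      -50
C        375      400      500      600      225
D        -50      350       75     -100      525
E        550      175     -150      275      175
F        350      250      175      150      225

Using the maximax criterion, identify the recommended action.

A

Row maxima: A=750, B=675, C=600, D=525, E=550, F=350
Best best-case = 750 → A.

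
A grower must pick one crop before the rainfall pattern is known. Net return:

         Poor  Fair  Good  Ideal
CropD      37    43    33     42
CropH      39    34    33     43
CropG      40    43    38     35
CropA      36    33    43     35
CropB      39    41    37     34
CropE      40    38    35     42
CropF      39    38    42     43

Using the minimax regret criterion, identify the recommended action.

Column bests: Poor=40, Fair=43, Good=43, Ideal=43.
CropD regrets: 3, 0, 10, 1 → max 10
CropH regrets: 1, 9, 10, 0 → max 10
CropG regrets: 0, 0, 5, 8 → max 8
CropA regrets: 4, 10, 0, 8 → max 10
CropB regrets: 1, 2, 6, 9 → max 9
CropE regrets: 0, 5, 8, 1 → max 8
CropF regrets: 1, 5, 1, 0 → max 5
Smallest max regret = 5 → CropF.

CropF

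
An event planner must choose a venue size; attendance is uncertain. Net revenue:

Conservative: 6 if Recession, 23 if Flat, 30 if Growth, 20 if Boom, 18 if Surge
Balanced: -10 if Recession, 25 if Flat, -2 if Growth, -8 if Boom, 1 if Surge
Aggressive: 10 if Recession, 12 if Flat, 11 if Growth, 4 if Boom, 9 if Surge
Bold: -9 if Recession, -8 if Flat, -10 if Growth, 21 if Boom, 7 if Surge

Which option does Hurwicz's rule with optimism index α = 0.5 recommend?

Conservative: 0.5·30 + 0.5·6 = 18
Balanced: 0.5·25 + 0.5·(-10) = 7.5
Aggressive: 0.5·12 + 0.5·4 = 8
Bold: 0.5·21 + 0.5·(-10) = 5.5
Highest Hurwicz score = 18 → Conservative.

Conservative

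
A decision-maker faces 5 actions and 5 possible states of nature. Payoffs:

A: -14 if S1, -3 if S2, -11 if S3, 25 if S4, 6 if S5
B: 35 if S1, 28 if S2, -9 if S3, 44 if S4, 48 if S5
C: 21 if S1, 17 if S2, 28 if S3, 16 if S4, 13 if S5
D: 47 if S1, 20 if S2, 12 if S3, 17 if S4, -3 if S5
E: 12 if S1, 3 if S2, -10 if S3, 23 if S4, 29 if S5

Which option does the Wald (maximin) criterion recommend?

Row minima: A=-14, B=-9, C=13, D=-3, E=-10
Best worst-case = 13 → C.

C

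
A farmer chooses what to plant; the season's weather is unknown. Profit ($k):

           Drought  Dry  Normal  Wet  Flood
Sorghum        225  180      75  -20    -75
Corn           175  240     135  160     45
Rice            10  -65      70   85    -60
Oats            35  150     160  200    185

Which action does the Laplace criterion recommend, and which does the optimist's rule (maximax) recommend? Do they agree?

laplace → Corn; maximax → Corn (agree)

Row averages: Sorghum=77, Corn=151, Rice=8, Oats=146
Highest average = 151 → Corn.
Row maxima: Sorghum=225, Corn=240, Rice=85, Oats=200
Best best-case = 240 → Corn.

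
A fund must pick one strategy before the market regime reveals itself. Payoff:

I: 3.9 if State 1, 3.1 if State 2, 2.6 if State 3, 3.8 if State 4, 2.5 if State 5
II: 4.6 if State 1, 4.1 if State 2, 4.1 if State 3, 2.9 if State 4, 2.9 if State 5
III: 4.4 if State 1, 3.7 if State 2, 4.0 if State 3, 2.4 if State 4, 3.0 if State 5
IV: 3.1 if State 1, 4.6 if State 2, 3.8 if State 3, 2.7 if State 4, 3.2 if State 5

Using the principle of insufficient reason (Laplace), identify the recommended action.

II

Row averages: I=3.18, II=3.72, III=3.5, IV=3.48
Highest average = 3.72 → II.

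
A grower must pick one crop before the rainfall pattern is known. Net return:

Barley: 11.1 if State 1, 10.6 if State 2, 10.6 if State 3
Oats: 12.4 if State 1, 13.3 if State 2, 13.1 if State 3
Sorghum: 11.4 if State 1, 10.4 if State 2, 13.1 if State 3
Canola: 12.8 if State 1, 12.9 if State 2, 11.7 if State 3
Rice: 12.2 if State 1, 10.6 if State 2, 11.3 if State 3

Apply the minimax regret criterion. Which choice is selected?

Column bests: State 1=12.8, State 2=13.3, State 3=13.1.
Barley regrets: 1.7, 2.7, 2.5 → max 2.7
Oats regrets: 0.4, 0.0, 0.0 → max 0.4
Sorghum regrets: 1.4, 2.9, 0.0 → max 2.9
Canola regrets: 0.0, 0.4, 1.4 → max 1.4
Rice regrets: 0.6, 2.7, 1.8 → max 2.7
Smallest max regret = 0.4 → Oats.

Oats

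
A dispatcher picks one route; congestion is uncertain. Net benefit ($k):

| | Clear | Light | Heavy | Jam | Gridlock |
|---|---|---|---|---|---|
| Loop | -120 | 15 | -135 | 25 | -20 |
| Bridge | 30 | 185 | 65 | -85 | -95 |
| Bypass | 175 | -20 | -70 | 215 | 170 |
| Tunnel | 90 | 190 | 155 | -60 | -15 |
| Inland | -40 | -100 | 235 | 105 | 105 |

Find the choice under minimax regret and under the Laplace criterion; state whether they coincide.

Column bests: Clear=175, Light=190, Heavy=235, Jam=215, Gridlock=170.
Loop regrets: 295, 175, 370, 190, 190 → max 370
Bridge regrets: 145, 5, 170, 300, 265 → max 300
Bypass regrets: 0, 210, 305, 0, 0 → max 305
Tunnel regrets: 85, 0, 80, 275, 185 → max 275
Inland regrets: 215, 290, 0, 110, 65 → max 290
Smallest max regret = 275 → Tunnel.
Row averages: Loop=-47, Bridge=20, Bypass=94, Tunnel=72, Inland=61
Highest average = 94 → Bypass.

minimax regret → Tunnel; laplace → Bypass (disagree)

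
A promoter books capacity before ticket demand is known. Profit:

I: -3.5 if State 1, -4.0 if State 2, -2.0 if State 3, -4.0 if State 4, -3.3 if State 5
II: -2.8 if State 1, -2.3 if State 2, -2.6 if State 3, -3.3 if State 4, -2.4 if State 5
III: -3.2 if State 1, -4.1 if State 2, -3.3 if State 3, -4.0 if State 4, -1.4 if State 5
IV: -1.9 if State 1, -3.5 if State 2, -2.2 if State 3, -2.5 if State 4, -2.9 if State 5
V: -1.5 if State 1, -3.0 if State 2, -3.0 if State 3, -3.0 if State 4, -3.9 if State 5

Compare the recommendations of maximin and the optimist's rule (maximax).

maximin → II; maximax → III (disagree)

Row minima: I=-4.0, II=-3.3, III=-4.1, IV=-3.5, V=-3.9
Best worst-case = -3.3 → II.
Row maxima: I=-2.0, II=-2.3, III=-1.4, IV=-1.9, V=-1.5
Best best-case = -1.4 → III.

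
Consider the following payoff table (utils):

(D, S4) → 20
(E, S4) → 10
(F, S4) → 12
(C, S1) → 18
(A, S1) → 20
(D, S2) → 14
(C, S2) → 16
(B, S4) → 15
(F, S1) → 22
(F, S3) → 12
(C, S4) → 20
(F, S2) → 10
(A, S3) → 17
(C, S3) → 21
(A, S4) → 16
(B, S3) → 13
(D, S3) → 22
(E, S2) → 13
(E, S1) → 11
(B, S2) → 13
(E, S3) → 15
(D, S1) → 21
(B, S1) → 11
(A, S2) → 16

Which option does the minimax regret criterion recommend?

Column bests: S1=22, S2=16, S3=22, S4=20.
A regrets: 2, 0, 5, 4 → max 5
B regrets: 11, 3, 9, 5 → max 11
C regrets: 4, 0, 1, 0 → max 4
D regrets: 1, 2, 0, 0 → max 2
E regrets: 11, 3, 7, 10 → max 11
F regrets: 0, 6, 10, 8 → max 10
Smallest max regret = 2 → D.

D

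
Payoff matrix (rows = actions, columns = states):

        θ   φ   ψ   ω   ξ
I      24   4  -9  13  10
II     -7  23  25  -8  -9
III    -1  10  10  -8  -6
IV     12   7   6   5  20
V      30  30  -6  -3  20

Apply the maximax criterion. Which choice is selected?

V

Row maxima: I=24, II=25, III=10, IV=20, V=30
Best best-case = 30 → V.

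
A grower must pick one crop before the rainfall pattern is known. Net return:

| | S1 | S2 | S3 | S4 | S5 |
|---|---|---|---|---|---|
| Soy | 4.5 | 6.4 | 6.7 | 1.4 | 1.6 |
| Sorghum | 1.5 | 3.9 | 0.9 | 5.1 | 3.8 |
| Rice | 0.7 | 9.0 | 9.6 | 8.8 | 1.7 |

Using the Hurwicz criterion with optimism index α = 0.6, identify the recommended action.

Soy: 0.6·6.7 + 0.4·1.4 = 4.58
Sorghum: 0.6·5.1 + 0.4·0.9 = 3.42
Rice: 0.6·9.6 + 0.4·0.7 = 6.04
Highest Hurwicz score = 6.04 → Rice.

Rice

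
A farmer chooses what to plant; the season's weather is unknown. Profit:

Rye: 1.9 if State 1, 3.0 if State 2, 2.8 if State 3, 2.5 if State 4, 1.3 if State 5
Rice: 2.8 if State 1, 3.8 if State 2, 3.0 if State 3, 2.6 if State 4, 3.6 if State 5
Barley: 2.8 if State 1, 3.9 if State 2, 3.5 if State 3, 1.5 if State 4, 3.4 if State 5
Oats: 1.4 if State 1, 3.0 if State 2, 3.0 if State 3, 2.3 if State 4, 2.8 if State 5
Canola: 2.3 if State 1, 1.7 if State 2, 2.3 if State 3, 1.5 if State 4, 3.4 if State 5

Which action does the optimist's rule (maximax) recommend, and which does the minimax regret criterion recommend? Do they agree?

maximax → Barley; minimax regret → Rice (disagree)

Row maxima: Rye=3.0, Rice=3.8, Barley=3.9, Oats=3.0, Canola=3.4
Best best-case = 3.9 → Barley.
Column bests: State 1=2.8, State 2=3.9, State 3=3.5, State 4=2.6, State 5=3.6.
Rye regrets: 0.9, 0.9, 0.7, 0.1, 2.3 → max 2.3
Rice regrets: 0.0, 0.1, 0.5, 0.0, 0.0 → max 0.5
Barley regrets: 0.0, 0.0, 0.0, 1.1, 0.2 → max 1.1
Oats regrets: 1.4, 0.9, 0.5, 0.3, 0.8 → max 1.4
Canola regrets: 0.5, 2.2, 1.2, 1.1, 0.2 → max 2.2
Smallest max regret = 0.5 → Rice.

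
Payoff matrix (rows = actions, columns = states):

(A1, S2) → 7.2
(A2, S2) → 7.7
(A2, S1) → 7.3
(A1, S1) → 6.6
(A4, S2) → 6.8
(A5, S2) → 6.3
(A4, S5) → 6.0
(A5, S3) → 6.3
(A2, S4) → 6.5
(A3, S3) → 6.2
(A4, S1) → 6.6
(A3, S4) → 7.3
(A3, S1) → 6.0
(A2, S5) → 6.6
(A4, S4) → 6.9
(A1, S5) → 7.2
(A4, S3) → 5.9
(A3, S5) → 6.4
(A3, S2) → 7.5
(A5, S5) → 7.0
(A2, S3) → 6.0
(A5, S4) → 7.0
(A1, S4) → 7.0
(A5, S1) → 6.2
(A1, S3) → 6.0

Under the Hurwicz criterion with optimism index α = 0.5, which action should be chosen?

A1: 0.5·7.2 + 0.5·6.0 = 6.6
A2: 0.5·7.7 + 0.5·6.0 = 6.85
A3: 0.5·7.5 + 0.5·6.0 = 6.75
A4: 0.5·6.9 + 0.5·5.9 = 6.4
A5: 0.5·7.0 + 0.5·6.2 = 6.6
Highest Hurwicz score = 6.85 → A2.

A2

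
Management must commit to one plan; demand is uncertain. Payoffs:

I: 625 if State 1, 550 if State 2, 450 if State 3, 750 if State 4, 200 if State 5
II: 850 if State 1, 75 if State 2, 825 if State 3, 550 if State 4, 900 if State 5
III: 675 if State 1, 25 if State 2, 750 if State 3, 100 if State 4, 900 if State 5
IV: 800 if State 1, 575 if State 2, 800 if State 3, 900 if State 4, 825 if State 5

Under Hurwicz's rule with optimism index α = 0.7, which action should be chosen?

IV

I: 0.7·750 + 0.3·200 = 585
II: 0.7·900 + 0.3·75 = 652.5
III: 0.7·900 + 0.3·25 = 637.5
IV: 0.7·900 + 0.3·575 = 802.5
Highest Hurwicz score = 802.5 → IV.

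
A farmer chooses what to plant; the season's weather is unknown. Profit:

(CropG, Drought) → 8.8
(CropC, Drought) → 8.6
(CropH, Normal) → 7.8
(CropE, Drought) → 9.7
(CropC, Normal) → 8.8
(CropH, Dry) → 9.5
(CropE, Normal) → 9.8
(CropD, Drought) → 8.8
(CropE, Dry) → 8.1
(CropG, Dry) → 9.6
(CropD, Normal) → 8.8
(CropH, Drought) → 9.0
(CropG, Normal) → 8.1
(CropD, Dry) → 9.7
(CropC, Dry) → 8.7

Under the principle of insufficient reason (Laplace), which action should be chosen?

Row averages: CropH=263/30, CropD=9.1, CropG=53/6, CropE=9.2, CropC=8.7
Highest average = 9.2 → CropE.

CropE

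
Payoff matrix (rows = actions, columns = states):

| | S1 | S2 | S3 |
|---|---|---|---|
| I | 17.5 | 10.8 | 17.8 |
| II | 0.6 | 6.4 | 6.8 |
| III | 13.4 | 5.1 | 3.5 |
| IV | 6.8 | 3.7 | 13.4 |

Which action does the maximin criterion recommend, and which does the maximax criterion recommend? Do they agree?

Row minima: I=10.8, II=0.6, III=3.5, IV=3.7
Best worst-case = 10.8 → I.
Row maxima: I=17.8, II=6.8, III=13.4, IV=13.4
Best best-case = 17.8 → I.

maximin → I; maximax → I (agree)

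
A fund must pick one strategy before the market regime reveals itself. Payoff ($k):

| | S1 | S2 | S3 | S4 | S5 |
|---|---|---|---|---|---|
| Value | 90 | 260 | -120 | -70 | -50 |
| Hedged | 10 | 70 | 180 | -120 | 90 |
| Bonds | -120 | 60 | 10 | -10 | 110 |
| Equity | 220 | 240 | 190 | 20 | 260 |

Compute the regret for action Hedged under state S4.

Best payoff under S4 is 20.
Regret = 20 − (-120) = 140.

140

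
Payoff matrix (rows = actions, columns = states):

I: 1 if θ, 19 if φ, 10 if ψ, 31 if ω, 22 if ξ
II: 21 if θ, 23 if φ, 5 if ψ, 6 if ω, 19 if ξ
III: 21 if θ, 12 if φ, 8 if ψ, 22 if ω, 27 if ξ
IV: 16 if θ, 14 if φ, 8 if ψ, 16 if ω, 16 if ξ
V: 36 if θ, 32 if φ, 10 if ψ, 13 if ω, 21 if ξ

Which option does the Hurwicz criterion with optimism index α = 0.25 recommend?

V

I: 0.25·31 + 0.75·1 = 8.5
II: 0.25·23 + 0.75·5 = 9.5
III: 0.25·27 + 0.75·8 = 12.75
IV: 0.25·16 + 0.75·8 = 10
V: 0.25·36 + 0.75·10 = 16.5
Highest Hurwicz score = 16.5 → V.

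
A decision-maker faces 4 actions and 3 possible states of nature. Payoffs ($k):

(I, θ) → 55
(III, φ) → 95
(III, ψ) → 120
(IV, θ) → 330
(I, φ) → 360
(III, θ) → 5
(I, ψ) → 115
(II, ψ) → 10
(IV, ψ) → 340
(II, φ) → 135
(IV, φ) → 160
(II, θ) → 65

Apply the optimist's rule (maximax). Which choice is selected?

I

Row maxima: I=360, II=135, III=120, IV=340
Best best-case = 360 → I.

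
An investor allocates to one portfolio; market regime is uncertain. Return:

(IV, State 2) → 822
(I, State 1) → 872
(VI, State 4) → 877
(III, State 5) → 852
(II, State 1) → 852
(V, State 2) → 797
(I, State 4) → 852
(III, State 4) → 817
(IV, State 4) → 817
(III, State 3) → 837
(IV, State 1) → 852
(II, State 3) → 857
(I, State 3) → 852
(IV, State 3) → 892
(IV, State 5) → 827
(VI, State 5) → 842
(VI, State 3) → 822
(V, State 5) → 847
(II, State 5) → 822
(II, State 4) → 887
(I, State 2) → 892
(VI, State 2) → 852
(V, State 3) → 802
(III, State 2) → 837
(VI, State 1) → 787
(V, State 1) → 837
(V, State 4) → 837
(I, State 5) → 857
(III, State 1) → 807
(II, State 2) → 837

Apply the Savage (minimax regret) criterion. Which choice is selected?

Column bests: State 1=872, State 2=892, State 3=892, State 4=887, State 5=857.
I regrets: 0, 0, 40, 35, 0 → max 40
II regrets: 20, 55, 35, 0, 35 → max 55
III regrets: 65, 55, 55, 70, 5 → max 70
IV regrets: 20, 70, 0, 70, 30 → max 70
V regrets: 35, 95, 90, 50, 10 → max 95
VI regrets: 85, 40, 70, 10, 15 → max 85
Smallest max regret = 40 → I.

I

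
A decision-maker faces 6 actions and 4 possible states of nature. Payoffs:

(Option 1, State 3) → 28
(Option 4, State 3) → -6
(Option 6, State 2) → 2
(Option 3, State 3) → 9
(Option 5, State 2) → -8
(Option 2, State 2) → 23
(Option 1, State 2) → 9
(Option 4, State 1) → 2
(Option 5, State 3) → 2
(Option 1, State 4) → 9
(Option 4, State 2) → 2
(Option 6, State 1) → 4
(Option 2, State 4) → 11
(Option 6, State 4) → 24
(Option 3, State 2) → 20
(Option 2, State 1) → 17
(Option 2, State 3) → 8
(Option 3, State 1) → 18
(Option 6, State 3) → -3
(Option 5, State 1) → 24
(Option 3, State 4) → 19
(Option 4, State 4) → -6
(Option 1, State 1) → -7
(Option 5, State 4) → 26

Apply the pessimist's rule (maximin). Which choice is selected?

Option 3

Row minima: Option 1=-7, Option 2=8, Option 3=9, Option 4=-6, Option 5=-8, Option 6=-3
Best worst-case = 9 → Option 3.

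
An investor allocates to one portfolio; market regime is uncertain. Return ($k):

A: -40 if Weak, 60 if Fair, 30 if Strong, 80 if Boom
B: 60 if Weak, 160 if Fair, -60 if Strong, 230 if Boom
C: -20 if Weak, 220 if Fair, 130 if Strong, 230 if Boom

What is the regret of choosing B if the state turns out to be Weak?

0

Best payoff under Weak is 60.
Regret = 60 − 60 = 0.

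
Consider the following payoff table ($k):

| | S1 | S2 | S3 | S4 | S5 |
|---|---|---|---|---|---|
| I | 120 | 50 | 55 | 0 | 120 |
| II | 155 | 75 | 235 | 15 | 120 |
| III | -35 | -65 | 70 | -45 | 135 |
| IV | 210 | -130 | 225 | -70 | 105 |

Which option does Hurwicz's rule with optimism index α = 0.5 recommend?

II

I: 0.5·120 + 0.5·0 = 60
II: 0.5·235 + 0.5·15 = 125
III: 0.5·135 + 0.5·(-65) = 35
IV: 0.5·225 + 0.5·(-130) = 47.5
Highest Hurwicz score = 125 → II.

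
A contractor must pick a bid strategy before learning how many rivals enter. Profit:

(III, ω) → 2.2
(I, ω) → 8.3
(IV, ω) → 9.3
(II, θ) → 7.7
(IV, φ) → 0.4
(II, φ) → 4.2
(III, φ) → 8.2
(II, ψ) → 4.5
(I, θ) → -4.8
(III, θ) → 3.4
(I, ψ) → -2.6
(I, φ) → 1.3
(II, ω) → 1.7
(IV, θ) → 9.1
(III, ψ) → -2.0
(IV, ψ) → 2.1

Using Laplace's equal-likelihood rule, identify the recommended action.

IV

Row averages: I=0.55, II=4.525, III=2.95, IV=5.225
Highest average = 5.225 → IV.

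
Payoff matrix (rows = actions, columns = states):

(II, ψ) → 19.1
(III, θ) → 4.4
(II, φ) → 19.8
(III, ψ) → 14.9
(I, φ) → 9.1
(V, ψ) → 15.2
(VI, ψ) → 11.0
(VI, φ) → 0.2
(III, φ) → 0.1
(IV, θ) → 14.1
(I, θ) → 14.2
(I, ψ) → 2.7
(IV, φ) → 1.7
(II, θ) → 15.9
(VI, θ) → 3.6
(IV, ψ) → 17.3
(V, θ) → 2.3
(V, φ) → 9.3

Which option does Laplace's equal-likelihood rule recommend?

II

Row averages: I=26/3, II=274/15, III=97/15, IV=331/30, V=134/15, VI=74/15
Highest average = 274/15 → II.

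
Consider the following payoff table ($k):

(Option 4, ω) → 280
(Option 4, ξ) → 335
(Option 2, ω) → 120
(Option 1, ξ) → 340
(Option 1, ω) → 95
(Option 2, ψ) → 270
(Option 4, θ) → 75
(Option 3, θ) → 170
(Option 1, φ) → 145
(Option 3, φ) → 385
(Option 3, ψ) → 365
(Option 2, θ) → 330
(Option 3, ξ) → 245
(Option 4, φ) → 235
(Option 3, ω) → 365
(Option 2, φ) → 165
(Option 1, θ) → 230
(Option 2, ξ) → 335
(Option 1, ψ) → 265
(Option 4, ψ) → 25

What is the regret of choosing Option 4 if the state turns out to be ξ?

Best payoff under ξ is 340.
Regret = 340 − 335 = 5.

5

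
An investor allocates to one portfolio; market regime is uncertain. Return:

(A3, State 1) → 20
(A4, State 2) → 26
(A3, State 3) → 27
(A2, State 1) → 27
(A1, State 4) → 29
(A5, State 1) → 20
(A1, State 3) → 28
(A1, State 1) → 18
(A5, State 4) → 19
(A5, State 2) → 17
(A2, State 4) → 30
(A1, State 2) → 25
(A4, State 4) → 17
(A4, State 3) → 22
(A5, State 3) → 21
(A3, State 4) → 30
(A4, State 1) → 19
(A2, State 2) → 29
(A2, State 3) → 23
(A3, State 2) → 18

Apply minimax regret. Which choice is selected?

Column bests: State 1=27, State 2=29, State 3=28, State 4=30.
A1 regrets: 9, 4, 0, 1 → max 9
A2 regrets: 0, 0, 5, 0 → max 5
A3 regrets: 7, 11, 1, 0 → max 11
A4 regrets: 8, 3, 6, 13 → max 13
A5 regrets: 7, 12, 7, 11 → max 12
Smallest max regret = 5 → A2.

A2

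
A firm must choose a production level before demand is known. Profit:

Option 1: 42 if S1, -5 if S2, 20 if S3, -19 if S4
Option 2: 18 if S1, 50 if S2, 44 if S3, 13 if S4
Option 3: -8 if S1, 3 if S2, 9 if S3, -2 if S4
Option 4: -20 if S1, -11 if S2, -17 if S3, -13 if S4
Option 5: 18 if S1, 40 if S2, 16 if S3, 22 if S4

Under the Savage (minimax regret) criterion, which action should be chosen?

Column bests: S1=42, S2=50, S3=44, S4=22.
Option 1 regrets: 0, 55, 24, 41 → max 55
Option 2 regrets: 24, 0, 0, 9 → max 24
Option 3 regrets: 50, 47, 35, 24 → max 50
Option 4 regrets: 62, 61, 61, 35 → max 62
Option 5 regrets: 24, 10, 28, 0 → max 28
Smallest max regret = 24 → Option 2.

Option 2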